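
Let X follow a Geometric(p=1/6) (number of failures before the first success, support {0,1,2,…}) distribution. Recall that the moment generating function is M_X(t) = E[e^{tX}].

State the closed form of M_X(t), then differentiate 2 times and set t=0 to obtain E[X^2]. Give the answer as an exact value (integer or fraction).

E[X^2] = D^2[M](0) = 55

M_X(t) = 1/(6*(1 - 5*e^(t)/6))
D^2[M](t) = (-25*e^(2*t) - 30*e^(t))/(125*e^(3*t) - 450*e^(2*t) + 540*e^(t) - 216)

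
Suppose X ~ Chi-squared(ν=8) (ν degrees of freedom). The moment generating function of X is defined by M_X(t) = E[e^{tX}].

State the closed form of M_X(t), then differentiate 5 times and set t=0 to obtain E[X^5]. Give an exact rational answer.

E[X^5] = D^5[M](0) = 215040

M_X(t) = (1 - 2*t)^(-4)
D^5[M](t) = -215040/(512*t^9 - 2304*t^8 + 4608*t^7 - 5376*t^6 + 4032*t^5 - 2016*t^4 + 672*t^3 - 144*t^2 + 18*t - 1)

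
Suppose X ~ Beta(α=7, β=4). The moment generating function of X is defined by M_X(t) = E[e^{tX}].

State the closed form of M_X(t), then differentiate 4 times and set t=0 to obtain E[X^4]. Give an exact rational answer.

M_X(t) = ₁F₁(7; 11; t)
M^(4)(t) = 30*₁F₁(11; 15; t)/143

E[X^4] = M^(4)(0) = 30/143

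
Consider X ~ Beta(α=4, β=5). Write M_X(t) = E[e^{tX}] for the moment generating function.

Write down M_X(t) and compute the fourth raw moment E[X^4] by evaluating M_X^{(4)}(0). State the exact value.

M_X(t) = ₁F₁(4; 9; t)
dM/dt = 4*₁F₁(5; 10; t)/9
d^2M/dt^2 = 2*₁F₁(6; 11; t)/9
d^3M/dt^3 = 4*₁F₁(7; 12; t)/33
d^4M/dt^4 = 7*₁F₁(8; 13; t)/99

E[X^4] = d^4M/dt^4 |_{t=0} = 7/99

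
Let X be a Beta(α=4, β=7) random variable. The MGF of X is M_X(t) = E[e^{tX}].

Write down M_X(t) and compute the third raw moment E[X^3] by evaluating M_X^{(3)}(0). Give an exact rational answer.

M_X(t) = ₁F₁(4; 11; t)
dM/dt = 4*₁F₁(5; 12; t)/11
d^2M/dt^2 = 5*₁F₁(6; 13; t)/33
d^3M/dt^3 = 10*₁F₁(7; 14; t)/143

E[X^3] = d^3M/dt^3 |_{t=0} = 10/143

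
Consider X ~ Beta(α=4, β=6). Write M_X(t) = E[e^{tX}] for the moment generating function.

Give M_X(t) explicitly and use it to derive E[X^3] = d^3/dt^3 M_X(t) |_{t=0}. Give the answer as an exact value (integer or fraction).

E[X^3] = M′′′(0) = 1/11

M_X(t) = ₁F₁(4; 10; t)
M′(t) = 2*₁F₁(5; 11; t)/5
M′′(t) = 2*₁F₁(6; 12; t)/11
M′′′(t) = ₁F₁(7; 13; t)/11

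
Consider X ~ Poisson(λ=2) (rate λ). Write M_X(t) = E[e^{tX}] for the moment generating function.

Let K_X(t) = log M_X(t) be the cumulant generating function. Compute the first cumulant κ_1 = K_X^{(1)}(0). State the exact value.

M_X(t) = e^(2*e^(t) - 2)
K_X(t) = log M_X(t) = 2*e^(t) - 2
D[K](t) = 2*e^(t)

κ_1 = D[K](0) = 2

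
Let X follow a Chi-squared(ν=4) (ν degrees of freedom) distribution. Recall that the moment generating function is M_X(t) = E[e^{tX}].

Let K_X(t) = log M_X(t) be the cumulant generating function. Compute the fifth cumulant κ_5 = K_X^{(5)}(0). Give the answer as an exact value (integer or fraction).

κ_5 = D^5[K](0) = 1536

M_X(t) = (1 - 2*t)^(-2)
K_X(t) = log M_X(t) = -2*log(1 - 2*t)
D^5[K](t) = -1536/(32*t^5 - 80*t^4 + 80*t^3 - 40*t^2 + 10*t - 1)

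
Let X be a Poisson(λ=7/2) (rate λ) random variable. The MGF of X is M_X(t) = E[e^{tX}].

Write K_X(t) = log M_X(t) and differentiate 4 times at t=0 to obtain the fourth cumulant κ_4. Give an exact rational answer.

M_X(t) = e^(7*e^(t)/2 - 7/2)
K_X(t) = log M_X(t) = 7*e^(t)/2 - 7/2
D^4[K](t) = 7*e^(t)/2

κ_4 = D^4[K](0) = 7/2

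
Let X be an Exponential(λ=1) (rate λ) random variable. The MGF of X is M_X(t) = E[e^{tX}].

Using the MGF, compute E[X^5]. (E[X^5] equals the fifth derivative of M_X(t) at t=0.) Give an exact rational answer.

M_X(t) = 1/(1 - t)
dM/dt = 1/(t^2 - 2*t + 1)
d^2M/dt^2 = -2/(t^3 - 3*t^2 + 3*t - 1)
d^3M/dt^3 = 6/(t^4 - 4*t^3 + 6*t^2 - 4*t + 1)
d^4M/dt^4 = -24/(t^5 - 5*t^4 + 10*t^3 - 10*t^2 + 5*t - 1)
d^5M/dt^5 = 120/(t^6 - 6*t^5 + 15*t^4 - 20*t^3 + 15*t^2 - 6*t + 1)

E[X^5] = d^5M/dt^5 |_{t=0} = 120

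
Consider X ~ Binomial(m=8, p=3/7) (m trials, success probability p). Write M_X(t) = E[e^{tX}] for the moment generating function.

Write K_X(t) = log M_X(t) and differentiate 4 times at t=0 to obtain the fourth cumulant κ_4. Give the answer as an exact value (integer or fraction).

κ_4 = d^4K/dt^4 |_{t=0} = -2208/2401

M_X(t) = (3*e^(t)/7 + 4/7)^8
K_X(t) = log M_X(t) = 8*log(3*e^(t)/7 + 4/7)
dK/dt = 24*e^(t)/(3*e^(t) + 4)
d^2K/dt^2 = 96*e^(t)/(9*e^(2*t) + 24*e^(t) + 16)
d^3K/dt^3 = (-288*e^(2*t) + 384*e^(t))/(27*e^(3*t) + 108*e^(2*t) + 144*e^(t) + 64)
d^4K/dt^4 = (864*e^(3*t) - 4608*e^(2*t) + 1536*e^(t))/(81*e^(4*t) + 432*e^(3*t) + 864*e^(2*t) + 768*e^(t) + 256)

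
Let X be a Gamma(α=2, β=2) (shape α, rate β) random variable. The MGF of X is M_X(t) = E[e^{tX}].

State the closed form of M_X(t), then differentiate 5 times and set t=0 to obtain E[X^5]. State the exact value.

E[X^5] = M^(5)(0) = 45/2

M_X(t) = 4/(2 - t)^2
M^(5)(t) = -2880/(t^7 - 14*t^6 + 84*t^5 - 280*t^4 + 560*t^3 - 672*t^2 + 448*t - 128)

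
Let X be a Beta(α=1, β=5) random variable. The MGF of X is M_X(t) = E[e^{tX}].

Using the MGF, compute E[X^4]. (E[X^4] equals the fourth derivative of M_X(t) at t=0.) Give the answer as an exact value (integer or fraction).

E[X^4] = M′′′′(0) = 1/126

M_X(t) = ₁F₁(1; 6; t)
M′(t) = ₁F₁(2; 7; t)/6
M′′(t) = ₁F₁(3; 8; t)/21
M′′′(t) = ₁F₁(4; 9; t)/56
M′′′′(t) = ₁F₁(5; 10; t)/126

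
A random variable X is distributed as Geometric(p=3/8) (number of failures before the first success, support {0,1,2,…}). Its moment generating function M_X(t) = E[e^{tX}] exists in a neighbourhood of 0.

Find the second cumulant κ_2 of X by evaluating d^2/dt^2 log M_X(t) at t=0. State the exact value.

κ_2 = D^2[K](0) = 40/9

M_X(t) = 3/(8*(1 - 5*e^(t)/8))
K_X(t) = log M_X(t) = -log(1 - 5*e^(t)/8) - 3*log(2) + log(3)
D^2[K](t) = 40*e^(t)/(25*e^(2*t) - 80*e^(t) + 64)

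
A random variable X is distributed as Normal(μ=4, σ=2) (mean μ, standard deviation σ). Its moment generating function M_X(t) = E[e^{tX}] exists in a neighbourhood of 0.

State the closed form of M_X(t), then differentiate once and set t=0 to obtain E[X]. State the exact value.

M_X(t) = e^(2*t^2 + 4*t)
dM/dt = 4*t*e^(4*t)*e^(2*t^2) + 4*e^(4*t)*e^(2*t^2)

E[X] = dM/dt |_{t=0} = 4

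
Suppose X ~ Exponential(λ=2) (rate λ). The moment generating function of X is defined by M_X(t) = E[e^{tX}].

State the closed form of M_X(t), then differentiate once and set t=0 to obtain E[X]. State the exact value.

M_X(t) = 2/(2 - t)
dM/dt = 2/(t^2 - 4*t + 4)

E[X] = dM/dt |_{t=0} = 1/2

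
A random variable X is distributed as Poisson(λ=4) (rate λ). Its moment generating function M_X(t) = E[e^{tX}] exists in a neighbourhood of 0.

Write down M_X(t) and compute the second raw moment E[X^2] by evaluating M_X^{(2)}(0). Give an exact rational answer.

M_X(t) = e^(4*e^(t) - 4)
D^2[M](t) = (16*e^(2*t)*e^(4*e^(t)) + 4*e^(t)*e^(4*e^(t)))*e^(-4)

E[X^2] = D^2[M](0) = 20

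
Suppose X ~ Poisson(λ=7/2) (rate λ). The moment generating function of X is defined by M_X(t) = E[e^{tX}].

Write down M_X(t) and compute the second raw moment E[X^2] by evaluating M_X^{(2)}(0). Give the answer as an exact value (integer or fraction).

E[X^2] = M^(2)(0) = 63/4

M_X(t) = e^(7*e^(t)/2 - 7/2)
M^(2)(t) = (49*e^(2*t)*e^(7*e^(t)/2) + 14*e^(t)*e^(7*e^(t)/2))*e^(-7/2)/4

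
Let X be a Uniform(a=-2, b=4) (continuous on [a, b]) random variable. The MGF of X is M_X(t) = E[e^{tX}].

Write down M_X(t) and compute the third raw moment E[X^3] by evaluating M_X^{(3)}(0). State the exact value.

E[X^3] = D^3[M](0) = 10

M_X(t) = (e^(4*t) - e^(-2*t))/(6*t)
D^3[M](t) = (32*t^3*e^(6*t) + 4*t^3 - 24*t^2*e^(6*t) + 6*t^2 + 12*t*e^(6*t) + 6*t - 3*e^(6*t) + 3)*e^(-2*t)/(3*t^4)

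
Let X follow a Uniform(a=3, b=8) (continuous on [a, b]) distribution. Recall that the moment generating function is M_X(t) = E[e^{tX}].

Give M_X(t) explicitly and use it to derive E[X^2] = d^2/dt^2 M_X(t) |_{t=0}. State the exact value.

E[X^2] = M^(2)(0) = 97/3

M_X(t) = (e^(8*t) - e^(3*t))/(5*t)
M^(2)(t) = (64*t^2*e^(8*t) - 9*t^2*e^(3*t) - 16*t*e^(8*t) + 6*t*e^(3*t) + 2*e^(8*t) - 2*e^(3*t))/(5*t^3)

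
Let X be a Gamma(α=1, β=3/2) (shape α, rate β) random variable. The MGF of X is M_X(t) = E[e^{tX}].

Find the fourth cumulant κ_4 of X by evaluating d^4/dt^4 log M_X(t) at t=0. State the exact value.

M_X(t) = 3/(2*(3/2 - t))
K_X(t) = log M_X(t) = -log(3/2 - t) - log(2) + log(3)
K′(t) = -2/(2*t - 3)
K′′(t) = 4/(4*t^2 - 12*t + 9)
K′′′(t) = -16/(8*t^3 - 36*t^2 + 54*t - 27)
K′′′′(t) = 96/(16*t^4 - 96*t^3 + 216*t^2 - 216*t + 81)

κ_4 = K′′′′(0) = 32/27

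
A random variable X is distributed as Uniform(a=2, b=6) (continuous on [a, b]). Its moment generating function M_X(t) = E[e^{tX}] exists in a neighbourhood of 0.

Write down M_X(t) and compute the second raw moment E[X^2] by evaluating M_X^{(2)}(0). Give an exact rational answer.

M_X(t) = (e^(6*t) - e^(2*t))/(4*t)
D^2[M](t) = (18*t^2*e^(6*t) - 2*t^2*e^(2*t) - 6*t*e^(6*t) + 2*t*e^(2*t) + e^(6*t) - e^(2*t))/(2*t^3)

E[X^2] = D^2[M](0) = 52/3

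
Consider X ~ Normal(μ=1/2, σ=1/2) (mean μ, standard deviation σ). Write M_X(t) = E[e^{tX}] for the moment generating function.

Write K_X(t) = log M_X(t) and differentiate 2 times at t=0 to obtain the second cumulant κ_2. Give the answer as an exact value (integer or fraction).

M_X(t) = e^(t^2/8 + t/2)
K_X(t) = log M_X(t) = t^2/8 + t/2
dK/dt = t/4 + 1/2
d^2K/dt^2 = 1/4

κ_2 = d^2K/dt^2 |_{t=0} = 1/4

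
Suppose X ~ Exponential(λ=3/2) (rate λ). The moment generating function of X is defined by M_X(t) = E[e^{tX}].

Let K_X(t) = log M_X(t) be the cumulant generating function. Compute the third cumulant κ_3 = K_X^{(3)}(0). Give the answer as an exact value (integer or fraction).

κ_3 = d^3K/dt^3 |_{t=0} = 16/27

M_X(t) = 3/(2*(3/2 - t))
K_X(t) = log M_X(t) = -log(3/2 - t) - log(2) + log(3)
dK/dt = -2/(2*t - 3)
d^2K/dt^2 = 4/(4*t^2 - 12*t + 9)
d^3K/dt^3 = -16/(8*t^3 - 36*t^2 + 54*t - 27)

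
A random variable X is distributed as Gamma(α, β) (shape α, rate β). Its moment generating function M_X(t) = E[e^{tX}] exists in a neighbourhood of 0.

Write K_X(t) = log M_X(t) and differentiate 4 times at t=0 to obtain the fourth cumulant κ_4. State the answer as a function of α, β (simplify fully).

M_X(t) = (β/(β - t))^α
K_X(t) = log M_X(t) = α*(log(β) - log(β - t))
K′(t) = -α/(-β + t)
K′′(t) = α/(β^2 - 2*β*t + t^2)
K′′′(t) = -2*α/(-β^3 + 3*β^2*t - 3*β*t^2 + t^3)
K′′′′(t) = 6*α/(β^4 - 4*β^3*t + 6*β^2*t^2 - 4*β*t^3 + t^4)

κ_4 = K′′′′(0) = 6*α/β^4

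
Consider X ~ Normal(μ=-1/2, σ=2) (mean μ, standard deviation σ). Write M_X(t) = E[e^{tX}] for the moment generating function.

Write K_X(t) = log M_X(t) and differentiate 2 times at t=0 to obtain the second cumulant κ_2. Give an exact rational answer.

κ_2 = d^2K/dt^2 |_{t=0} = 4

M_X(t) = e^(2*t^2 - t/2)
K_X(t) = log M_X(t) = 2*t^2 - t/2
dK/dt = 4*t - 1/2
d^2K/dt^2 = 4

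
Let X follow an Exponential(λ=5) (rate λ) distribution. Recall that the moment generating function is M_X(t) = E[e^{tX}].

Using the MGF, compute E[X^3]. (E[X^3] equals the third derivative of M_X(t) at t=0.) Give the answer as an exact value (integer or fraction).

M_X(t) = 5/(5 - t)
M′(t) = 5/(t^2 - 10*t + 25)
M′′(t) = -10/(t^3 - 15*t^2 + 75*t - 125)
M′′′(t) = 30/(t^4 - 20*t^3 + 150*t^2 - 500*t + 625)

E[X^3] = M′′′(0) = 6/125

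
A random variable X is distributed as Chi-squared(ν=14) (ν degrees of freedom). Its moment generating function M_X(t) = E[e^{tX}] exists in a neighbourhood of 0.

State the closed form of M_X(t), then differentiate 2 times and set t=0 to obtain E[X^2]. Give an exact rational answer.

E[X^2] = D^2[M](0) = 224

M_X(t) = (1 - 2*t)^(-7)
D^2[M](t) = -224/(512*t^9 - 2304*t^8 + 4608*t^7 - 5376*t^6 + 4032*t^5 - 2016*t^4 + 672*t^3 - 144*t^2 + 18*t - 1)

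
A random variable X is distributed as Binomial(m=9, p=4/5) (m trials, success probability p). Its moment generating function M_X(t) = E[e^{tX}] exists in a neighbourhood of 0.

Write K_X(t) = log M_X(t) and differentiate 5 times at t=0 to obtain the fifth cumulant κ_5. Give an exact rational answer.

κ_5 = d^5K/dt^5 |_{t=0} = 2484/3125

M_X(t) = (4*e^(t)/5 + 1/5)^9
K_X(t) = log M_X(t) = 9*log(4*e^(t)/5 + 1/5)
dK/dt = 36*e^(t)/(4*e^(t) + 1)
d^2K/dt^2 = 36*e^(t)/(16*e^(2*t) + 8*e^(t) + 1)
d^3K/dt^3 = (-144*e^(2*t) + 36*e^(t))/(64*e^(3*t) + 48*e^(2*t) + 12*e^(t) + 1)
d^4K/dt^4 = (576*e^(3*t) - 576*e^(2*t) + 36*e^(t))/(256*e^(4*t) + 256*e^(3*t) + 96*e^(2*t) + 16*e^(t) + 1)
d^5K/dt^5 = (-2304*e^(4*t) + 6336*e^(3*t) - 1584*e^(2*t) + 36*e^(t))/(1024*e^(5*t) + 1280*e^(4*t) + 640*e^(3*t) + 160*e^(2*t) + 20*e^(t) + 1)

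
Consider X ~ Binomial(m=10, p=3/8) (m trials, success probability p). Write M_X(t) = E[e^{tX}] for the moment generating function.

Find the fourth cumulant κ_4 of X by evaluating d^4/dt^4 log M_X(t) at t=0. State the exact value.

M_X(t) = (3*e^(t)/8 + 5/8)^10
K_X(t) = log M_X(t) = 10*log(3*e^(t)/8 + 5/8)
D^4[K](t) = (1350*e^(3*t) - 9000*e^(2*t) + 3750*e^(t))/(81*e^(4*t) + 540*e^(3*t) + 1350*e^(2*t) + 1500*e^(t) + 625)

κ_4 = D^4[K](0) = -975/1024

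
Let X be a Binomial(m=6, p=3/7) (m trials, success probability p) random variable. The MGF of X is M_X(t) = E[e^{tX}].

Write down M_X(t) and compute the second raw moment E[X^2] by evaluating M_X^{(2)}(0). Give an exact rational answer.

E[X^2] = M′′(0) = 396/49

M_X(t) = (3*e^(t)/7 + 4/7)^6
M′(t) = 4374*e^(6*t)/117649 + 29160*e^(5*t)/117649 + 77760*e^(4*t)/117649 + 103680*e^(3*t)/117649 + 69120*e^(2*t)/117649 + 18432*e^(t)/117649
M′′(t) = 26244*e^(6*t)/117649 + 145800*e^(5*t)/117649 + 311040*e^(4*t)/117649 + 311040*e^(3*t)/117649 + 138240*e^(2*t)/117649 + 18432*e^(t)/117649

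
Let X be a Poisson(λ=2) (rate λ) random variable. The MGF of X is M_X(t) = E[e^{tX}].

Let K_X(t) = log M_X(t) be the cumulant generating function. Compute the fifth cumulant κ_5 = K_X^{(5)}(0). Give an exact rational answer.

M_X(t) = e^(2*e^(t) - 2)
K_X(t) = log M_X(t) = 2*e^(t) - 2
D^5[K](t) = 2*e^(t)

κ_5 = D^5[K](0) = 2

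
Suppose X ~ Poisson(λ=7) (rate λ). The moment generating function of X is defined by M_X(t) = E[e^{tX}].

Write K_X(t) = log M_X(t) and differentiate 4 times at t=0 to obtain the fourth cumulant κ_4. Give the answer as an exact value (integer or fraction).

κ_4 = K′′′′(0) = 7

M_X(t) = e^(7*e^(t) - 7)
K_X(t) = log M_X(t) = 7*e^(t) - 7
K′(t) = 7*e^(t)
K′′(t) = 7*e^(t)
K′′′(t) = 7*e^(t)
K′′′′(t) = 7*e^(t)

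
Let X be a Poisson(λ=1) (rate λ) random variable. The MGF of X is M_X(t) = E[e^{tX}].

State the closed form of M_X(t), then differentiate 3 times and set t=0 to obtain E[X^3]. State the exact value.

E[X^3] = M′′′(0) = 5

M_X(t) = e^(e^(t) - 1)
M′(t) = e^(-1)*e^(t)*e^(e^(t))
M′′(t) = (e^(2*t)*e^(e^(t)) + e^(t)*e^(e^(t)))*e^(-1)
M′′′(t) = (e^(3*t)*e^(e^(t)) + 3*e^(2*t)*e^(e^(t)) + e^(t)*e^(e^(t)))*e^(-1)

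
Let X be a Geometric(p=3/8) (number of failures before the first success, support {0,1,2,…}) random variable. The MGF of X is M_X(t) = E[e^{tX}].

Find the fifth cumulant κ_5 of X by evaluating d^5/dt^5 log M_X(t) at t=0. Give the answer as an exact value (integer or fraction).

M_X(t) = 3/(8*(1 - 5*e^(t)/8))
K_X(t) = log M_X(t) = -log(1 - 5*e^(t)/8) - 3*log(2) + log(3)
K′(t) = -5*e^(t)/(5*e^(t) - 8)
K′′(t) = 40*e^(t)/(25*e^(2*t) - 80*e^(t) + 64)
K′′′(t) = (-200*e^(2*t) - 320*e^(t))/(125*e^(3*t) - 600*e^(2*t) + 960*e^(t) - 512)
K′′′′(t) = (1000*e^(3*t) + 6400*e^(2*t) + 2560*e^(t))/(625*e^(4*t) - 4000*e^(3*t) + 9600*e^(2*t) - 10240*e^(t) + 4096)
K′′′′′(t) = (-5000*e^(4*t) - 88000*e^(3*t) - 140800*e^(2*t) - 20480*e^(t))/(3125*e^(5*t) - 25000*e^(4*t) + 80000*e^(3*t) - 128000*e^(2*t) + 102400*e^(t) - 32768)

κ_5 = K′′′′′(0) = 84760/81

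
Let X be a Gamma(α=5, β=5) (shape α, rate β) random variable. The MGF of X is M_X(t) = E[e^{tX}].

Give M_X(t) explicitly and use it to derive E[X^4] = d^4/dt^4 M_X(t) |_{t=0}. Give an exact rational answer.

M_X(t) = 3125/(5 - t)^5
dM/dt = 15625/(t^6 - 30*t^5 + 375*t^4 - 2500*t^3 + 9375*t^2 - 18750*t + 15625)
d^2M/dt^2 = -93750/(t^7 - 35*t^6 + 525*t^5 - 4375*t^4 + 21875*t^3 - 65625*t^2 + 109375*t - 78125)
d^3M/dt^3 = 656250/(t^8 - 40*t^7 + 700*t^6 - 7000*t^5 + 43750*t^4 - 175000*t^3 + 437500*t^2 - 625000*t + 390625)
d^4M/dt^4 = -5250000/(t^9 - 45*t^8 + 900*t^7 - 10500*t^6 + 78750*t^5 - 393750*t^4 + 1312500*t^3 - 2812500*t^2 + 3515625*t - 1953125)

E[X^4] = d^4M/dt^4 |_{t=0} = 336/125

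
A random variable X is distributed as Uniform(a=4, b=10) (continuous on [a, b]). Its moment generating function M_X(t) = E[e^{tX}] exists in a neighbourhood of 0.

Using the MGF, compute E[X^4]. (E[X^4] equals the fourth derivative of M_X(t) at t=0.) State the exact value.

E[X^4] = D^4[M](0) = 16496/5

M_X(t) = (e^(10*t) - e^(4*t))/(6*t)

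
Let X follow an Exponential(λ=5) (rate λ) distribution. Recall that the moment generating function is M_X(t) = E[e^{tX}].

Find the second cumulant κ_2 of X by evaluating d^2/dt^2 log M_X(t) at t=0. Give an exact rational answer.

M_X(t) = 5/(5 - t)
K_X(t) = log M_X(t) = -log(5 - t) + log(5)
D^2[K](t) = 1/(t^2 - 10*t + 25)

κ_2 = D^2[K](0) = 1/25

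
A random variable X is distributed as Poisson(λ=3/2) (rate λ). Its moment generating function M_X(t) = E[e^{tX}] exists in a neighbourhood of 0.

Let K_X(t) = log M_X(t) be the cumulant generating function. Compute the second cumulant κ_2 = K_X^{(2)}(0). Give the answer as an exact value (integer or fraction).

M_X(t) = e^(3*e^(t)/2 - 3/2)
K_X(t) = log M_X(t) = 3*e^(t)/2 - 3/2
dK/dt = 3*e^(t)/2
d^2K/dt^2 = 3*e^(t)/2

κ_2 = d^2K/dt^2 |_{t=0} = 3/2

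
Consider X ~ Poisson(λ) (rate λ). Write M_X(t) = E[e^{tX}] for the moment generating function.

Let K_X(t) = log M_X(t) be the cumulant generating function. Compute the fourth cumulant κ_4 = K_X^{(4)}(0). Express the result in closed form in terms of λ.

M_X(t) = e^(λ*(e^(t) - 1))
K_X(t) = log M_X(t) = λ*(e^(t) - 1)
K′(t) = λ*e^(t)
K′′(t) = λ*e^(t)
K′′′(t) = λ*e^(t)
K′′′′(t) = λ*e^(t)

κ_4 = K′′′′(0) = λ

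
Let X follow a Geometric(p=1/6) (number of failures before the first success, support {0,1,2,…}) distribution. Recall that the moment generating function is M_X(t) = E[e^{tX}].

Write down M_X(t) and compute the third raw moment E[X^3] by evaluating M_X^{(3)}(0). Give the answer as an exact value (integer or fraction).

E[X^3] = M′′′(0) = 905

M_X(t) = 1/(6*(1 - 5*e^(t)/6))
M′(t) = 5*e^(t)/(25*e^(2*t) - 60*e^(t) + 36)
M′′(t) = (-25*e^(2*t) - 30*e^(t))/(125*e^(3*t) - 450*e^(2*t) + 540*e^(t) - 216)
M′′′(t) = (125*e^(3*t) + 600*e^(2*t) + 180*e^(t))/(625*e^(4*t) - 3000*e^(3*t) + 5400*e^(2*t) - 4320*e^(t) + 1296)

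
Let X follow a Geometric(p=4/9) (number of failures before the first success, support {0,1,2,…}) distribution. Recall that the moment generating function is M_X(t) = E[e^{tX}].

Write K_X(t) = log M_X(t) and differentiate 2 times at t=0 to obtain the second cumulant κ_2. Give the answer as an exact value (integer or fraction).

κ_2 = K′′(0) = 45/16

M_X(t) = 4/(9*(1 - 5*e^(t)/9))
K_X(t) = log M_X(t) = -log(1 - 5*e^(t)/9) - 2*log(3) + 2*log(2)
K′(t) = -5*e^(t)/(5*e^(t) - 9)
K′′(t) = 45*e^(t)/(25*e^(2*t) - 90*e^(t) + 81)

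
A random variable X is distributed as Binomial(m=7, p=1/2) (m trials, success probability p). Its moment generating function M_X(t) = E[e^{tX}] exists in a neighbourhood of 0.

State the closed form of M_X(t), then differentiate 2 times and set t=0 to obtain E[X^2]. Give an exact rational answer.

E[X^2] = M′′(0) = 14

M_X(t) = (e^(t)/2 + 1/2)^7
M′(t) = 7*e^(7*t)/128 + 21*e^(6*t)/64 + 105*e^(5*t)/128 + 35*e^(4*t)/32 + 105*e^(3*t)/128 + 21*e^(2*t)/64 + 7*e^(t)/128
M′′(t) = 49*e^(7*t)/128 + 63*e^(6*t)/32 + 525*e^(5*t)/128 + 35*e^(4*t)/8 + 315*e^(3*t)/128 + 21*e^(2*t)/32 + 7*e^(t)/128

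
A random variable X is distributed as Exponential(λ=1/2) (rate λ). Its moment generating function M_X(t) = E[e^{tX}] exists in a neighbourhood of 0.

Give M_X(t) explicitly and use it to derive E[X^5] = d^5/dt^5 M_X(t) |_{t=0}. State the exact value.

E[X^5] = M′′′′′(0) = 3840

M_X(t) = 1/(2*(1/2 - t))
M′(t) = 2/(4*t^2 - 4*t + 1)
M′′(t) = -8/(8*t^3 - 12*t^2 + 6*t - 1)
M′′′(t) = 48/(16*t^4 - 32*t^3 + 24*t^2 - 8*t + 1)
M′′′′(t) = -384/(32*t^5 - 80*t^4 + 80*t^3 - 40*t^2 + 10*t - 1)
M′′′′′(t) = 3840/(64*t^6 - 192*t^5 + 240*t^4 - 160*t^3 + 60*t^2 - 12*t + 1)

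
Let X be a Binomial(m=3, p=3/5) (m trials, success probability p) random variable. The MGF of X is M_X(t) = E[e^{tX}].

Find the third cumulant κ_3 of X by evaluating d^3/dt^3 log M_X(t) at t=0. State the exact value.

M_X(t) = (3*e^(t)/5 + 2/5)^3
K_X(t) = log M_X(t) = 3*log(3*e^(t)/5 + 2/5)
D^3[K](t) = (-54*e^(2*t) + 36*e^(t))/(27*e^(3*t) + 54*e^(2*t) + 36*e^(t) + 8)

κ_3 = D^3[K](0) = -18/125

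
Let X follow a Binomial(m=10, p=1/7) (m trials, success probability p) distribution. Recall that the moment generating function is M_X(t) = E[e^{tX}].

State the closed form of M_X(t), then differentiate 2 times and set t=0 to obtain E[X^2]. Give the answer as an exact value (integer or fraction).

M_X(t) = (e^(t)/7 + 6/7)^10

E[X^2] = d^2M/dt^2 |_{t=0} = 160/49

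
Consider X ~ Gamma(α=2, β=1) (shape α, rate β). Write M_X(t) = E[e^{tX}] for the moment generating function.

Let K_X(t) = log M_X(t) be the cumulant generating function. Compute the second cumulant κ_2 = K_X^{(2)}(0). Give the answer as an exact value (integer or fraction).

M_X(t) = (1 - t)^(-2)
K_X(t) = log M_X(t) = -2*log(1 - t)
K^(2)(t) = 2/(t^2 - 2*t + 1)

κ_2 = K^(2)(0) = 2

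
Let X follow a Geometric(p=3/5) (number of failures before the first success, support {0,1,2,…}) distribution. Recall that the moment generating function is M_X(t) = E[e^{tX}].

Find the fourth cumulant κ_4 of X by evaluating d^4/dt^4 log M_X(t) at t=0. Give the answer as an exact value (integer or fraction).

κ_4 = d^4K/dt^4 |_{t=0} = 230/27

M_X(t) = 3/(5*(1 - 2*e^(t)/5))
K_X(t) = log M_X(t) = -log(1 - 2*e^(t)/5) - log(5) + log(3)
dK/dt = -2*e^(t)/(2*e^(t) - 5)
d^2K/dt^2 = 10*e^(t)/(4*e^(2*t) - 20*e^(t) + 25)
d^3K/dt^3 = (-20*e^(2*t) - 50*e^(t))/(8*e^(3*t) - 60*e^(2*t) + 150*e^(t) - 125)
d^4K/dt^4 = (40*e^(3*t) + 400*e^(2*t) + 250*e^(t))/(16*e^(4*t) - 160*e^(3*t) + 600*e^(2*t) - 1000*e^(t) + 625)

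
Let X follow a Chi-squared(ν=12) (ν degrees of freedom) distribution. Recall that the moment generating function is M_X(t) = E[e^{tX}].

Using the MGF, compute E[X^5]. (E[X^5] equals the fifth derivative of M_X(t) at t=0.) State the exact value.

E[X^5] = d^5M/dt^5 |_{t=0} = 967680

M_X(t) = (1 - 2*t)^(-6)
dM/dt = -12/(128*t^7 - 448*t^6 + 672*t^5 - 560*t^4 + 280*t^3 - 84*t^2 + 14*t - 1)
d^2M/dt^2 = 168/(256*t^8 - 1024*t^7 + 1792*t^6 - 1792*t^5 + 1120*t^4 - 448*t^3 + 112*t^2 - 16*t + 1)
d^3M/dt^3 = -2688/(512*t^9 - 2304*t^8 + 4608*t^7 - 5376*t^6 + 4032*t^5 - 2016*t^4 + 672*t^3 - 144*t^2 + 18*t - 1)
d^4M/dt^4 = 48384/(1024*t^10 - 5120*t^9 + 11520*t^8 - 15360*t^7 + 13440*t^6 - 8064*t^5 + 3360*t^4 - 960*t^3 + 180*t^2 - 20*t + 1)
d^5M/dt^5 = -967680/(2048*t^11 - 11264*t^10 + 28160*t^9 - 42240*t^8 + 42240*t^7 - 29568*t^6 + 14784*t^5 - 5280*t^4 + 1320*t^3 - 220*t^2 + 22*t - 1)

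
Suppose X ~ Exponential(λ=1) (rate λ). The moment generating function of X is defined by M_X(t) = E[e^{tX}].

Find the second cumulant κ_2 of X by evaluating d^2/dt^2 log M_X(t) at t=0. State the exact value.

κ_2 = d^2K/dt^2 |_{t=0} = 1

M_X(t) = 1/(1 - t)
K_X(t) = log M_X(t) = -log(1 - t)
dK/dt = -1/(t - 1)
d^2K/dt^2 = 1/(t^2 - 2*t + 1)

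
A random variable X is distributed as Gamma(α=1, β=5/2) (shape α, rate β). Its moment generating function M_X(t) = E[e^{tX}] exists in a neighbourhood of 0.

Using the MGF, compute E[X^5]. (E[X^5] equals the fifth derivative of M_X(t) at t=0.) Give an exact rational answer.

E[X^5] = M^(5)(0) = 768/625

M_X(t) = 5/(2*(5/2 - t))
M^(5)(t) = 19200/(64*t^6 - 960*t^5 + 6000*t^4 - 20000*t^3 + 37500*t^2 - 37500*t + 15625)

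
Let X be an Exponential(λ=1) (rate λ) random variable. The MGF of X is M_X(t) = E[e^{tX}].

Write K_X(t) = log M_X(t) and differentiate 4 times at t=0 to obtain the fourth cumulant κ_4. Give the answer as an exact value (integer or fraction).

κ_4 = K′′′′(0) = 6

M_X(t) = 1/(1 - t)
K_X(t) = log M_X(t) = -log(1 - t)
K′(t) = -1/(t - 1)
K′′(t) = 1/(t^2 - 2*t + 1)
K′′′(t) = -2/(t^3 - 3*t^2 + 3*t - 1)
K′′′′(t) = 6/(t^4 - 4*t^3 + 6*t^2 - 4*t + 1)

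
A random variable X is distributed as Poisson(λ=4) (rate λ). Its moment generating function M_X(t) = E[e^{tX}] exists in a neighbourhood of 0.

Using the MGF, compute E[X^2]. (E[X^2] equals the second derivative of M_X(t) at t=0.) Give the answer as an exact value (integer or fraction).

E[X^2] = D^2[M](0) = 20

M_X(t) = e^(4*e^(t) - 4)
D^2[M](t) = (16*e^(2*t)*e^(4*e^(t)) + 4*e^(t)*e^(4*e^(t)))*e^(-4)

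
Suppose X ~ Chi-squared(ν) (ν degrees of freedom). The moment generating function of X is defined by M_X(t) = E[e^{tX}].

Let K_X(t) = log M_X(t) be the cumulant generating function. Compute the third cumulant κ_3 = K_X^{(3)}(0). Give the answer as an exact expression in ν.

κ_3 = K′′′(0) = 8*ν

M_X(t) = (1 - 2*t)^(-ν/2)
K_X(t) = log M_X(t) = -ν*log(1 - 2*t)/2
K′(t) = -ν/(2*t - 1)
K′′(t) = 2*ν/(4*t^2 - 4*t + 1)
K′′′(t) = -8*ν/(8*t^3 - 12*t^2 + 6*t - 1)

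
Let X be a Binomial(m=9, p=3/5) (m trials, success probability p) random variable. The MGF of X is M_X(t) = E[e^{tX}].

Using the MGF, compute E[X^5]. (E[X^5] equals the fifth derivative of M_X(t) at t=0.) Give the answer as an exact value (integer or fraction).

M_X(t) = (3*e^(t)/5 + 2/5)^9

E[X^5] = M^(5)(0) = 5131647/625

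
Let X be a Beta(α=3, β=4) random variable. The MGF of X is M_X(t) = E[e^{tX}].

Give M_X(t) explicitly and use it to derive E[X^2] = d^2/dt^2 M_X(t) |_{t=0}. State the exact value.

E[X^2] = D^2[M](0) = 3/14

M_X(t) = ₁F₁(3; 7; t)
D^2[M](t) = 3*₁F₁(5; 9; t)/14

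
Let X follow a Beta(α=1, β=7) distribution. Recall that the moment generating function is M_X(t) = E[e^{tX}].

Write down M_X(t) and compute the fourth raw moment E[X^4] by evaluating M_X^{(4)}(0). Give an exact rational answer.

E[X^4] = d^4M/dt^4 |_{t=0} = 1/330

M_X(t) = ₁F₁(1; 8; t)
dM/dt = ₁F₁(2; 9; t)/8
d^2M/dt^2 = ₁F₁(3; 10; t)/36
d^3M/dt^3 = ₁F₁(4; 11; t)/120
d^4M/dt^4 = ₁F₁(5; 12; t)/330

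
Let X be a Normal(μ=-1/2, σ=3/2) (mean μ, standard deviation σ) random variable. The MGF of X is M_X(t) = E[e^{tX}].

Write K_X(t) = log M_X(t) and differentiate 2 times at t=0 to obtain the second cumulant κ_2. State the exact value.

M_X(t) = e^(9*t^2/8 - t/2)
K_X(t) = log M_X(t) = 9*t^2/8 - t/2
D^2[K](t) = 9/4

κ_2 = D^2[K](0) = 9/4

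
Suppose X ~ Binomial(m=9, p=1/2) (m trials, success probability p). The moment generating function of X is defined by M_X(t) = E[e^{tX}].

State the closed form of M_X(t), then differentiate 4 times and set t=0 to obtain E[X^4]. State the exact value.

E[X^4] = M^(4)(0) = 1395/2

M_X(t) = (e^(t)/2 + 1/2)^9
M^(4)(t) = 6561*e^(9*t)/512 + 72*e^(8*t) + 21609*e^(7*t)/128 + 1701*e^(6*t)/8 + 39375*e^(5*t)/256 + 63*e^(4*t) + 1701*e^(3*t)/128 + 9*e^(2*t)/8 + 9*e^(t)/512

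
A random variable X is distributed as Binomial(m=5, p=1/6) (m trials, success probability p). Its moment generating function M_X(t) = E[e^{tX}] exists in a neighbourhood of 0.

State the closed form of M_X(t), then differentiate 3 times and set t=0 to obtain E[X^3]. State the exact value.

E[X^3] = M^(3)(0) = 25/9

M_X(t) = (e^(t)/6 + 5/6)^5
M^(3)(t) = 125*e^(5*t)/7776 + 50*e^(4*t)/243 + 125*e^(3*t)/144 + 625*e^(2*t)/486 + 3125*e^(t)/7776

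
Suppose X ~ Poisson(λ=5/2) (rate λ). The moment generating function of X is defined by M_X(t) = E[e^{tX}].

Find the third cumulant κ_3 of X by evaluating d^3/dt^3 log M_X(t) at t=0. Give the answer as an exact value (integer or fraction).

M_X(t) = e^(5*e^(t)/2 - 5/2)
K_X(t) = log M_X(t) = 5*e^(t)/2 - 5/2
dK/dt = 5*e^(t)/2
d^2K/dt^2 = 5*e^(t)/2
d^3K/dt^3 = 5*e^(t)/2

κ_3 = d^3K/dt^3 |_{t=0} = 5/2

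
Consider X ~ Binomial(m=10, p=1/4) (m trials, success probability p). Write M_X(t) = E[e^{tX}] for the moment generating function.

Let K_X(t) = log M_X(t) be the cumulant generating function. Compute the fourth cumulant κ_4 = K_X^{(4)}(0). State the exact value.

M_X(t) = (e^(t)/4 + 3/4)^10
K_X(t) = log M_X(t) = 10*log(e^(t)/4 + 3/4)
dK/dt = 10*e^(t)/(e^(t) + 3)
d^2K/dt^2 = 30*e^(t)/(e^(2*t) + 6*e^(t) + 9)
d^3K/dt^3 = (-30*e^(2*t) + 90*e^(t))/(e^(3*t) + 9*e^(2*t) + 27*e^(t) + 27)
d^4K/dt^4 = (30*e^(3*t) - 360*e^(2*t) + 270*e^(t))/(e^(4*t) + 12*e^(3*t) + 54*e^(2*t) + 108*e^(t) + 81)

κ_4 = d^4K/dt^4 |_{t=0} = -15/64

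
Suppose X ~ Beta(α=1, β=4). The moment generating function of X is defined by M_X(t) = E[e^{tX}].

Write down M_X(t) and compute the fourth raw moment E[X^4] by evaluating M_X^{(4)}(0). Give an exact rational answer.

M_X(t) = ₁F₁(1; 5; t)
M′(t) = ₁F₁(2; 6; t)/5
M′′(t) = ₁F₁(3; 7; t)/15
M′′′(t) = ₁F₁(4; 8; t)/35
M′′′′(t) = ₁F₁(5; 9; t)/70

E[X^4] = M′′′′(0) = 1/70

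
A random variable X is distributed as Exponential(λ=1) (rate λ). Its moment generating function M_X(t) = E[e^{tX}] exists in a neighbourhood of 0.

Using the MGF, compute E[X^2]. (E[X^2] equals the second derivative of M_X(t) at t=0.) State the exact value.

M_X(t) = 1/(1 - t)
M′(t) = 1/(t^2 - 2*t + 1)
M′′(t) = -2/(t^3 - 3*t^2 + 3*t - 1)

E[X^2] = M′′(0) = 2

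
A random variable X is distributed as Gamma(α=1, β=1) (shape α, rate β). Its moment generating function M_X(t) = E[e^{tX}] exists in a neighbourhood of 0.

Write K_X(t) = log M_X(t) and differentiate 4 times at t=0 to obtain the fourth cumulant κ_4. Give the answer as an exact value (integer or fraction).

M_X(t) = 1/(1 - t)
K_X(t) = log M_X(t) = -log(1 - t)
dK/dt = -1/(t - 1)
d^2K/dt^2 = 1/(t^2 - 2*t + 1)
d^3K/dt^3 = -2/(t^3 - 3*t^2 + 3*t - 1)
d^4K/dt^4 = 6/(t^4 - 4*t^3 + 6*t^2 - 4*t + 1)

κ_4 = d^4K/dt^4 |_{t=0} = 6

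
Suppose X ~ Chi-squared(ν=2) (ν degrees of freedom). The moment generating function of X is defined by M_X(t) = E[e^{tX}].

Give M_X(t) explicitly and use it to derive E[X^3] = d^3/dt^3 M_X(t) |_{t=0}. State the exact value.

M_X(t) = 1/(1 - 2*t)
M′(t) = 2/(4*t^2 - 4*t + 1)
M′′(t) = -8/(8*t^3 - 12*t^2 + 6*t - 1)
M′′′(t) = 48/(16*t^4 - 32*t^3 + 24*t^2 - 8*t + 1)

E[X^3] = M′′′(0) = 48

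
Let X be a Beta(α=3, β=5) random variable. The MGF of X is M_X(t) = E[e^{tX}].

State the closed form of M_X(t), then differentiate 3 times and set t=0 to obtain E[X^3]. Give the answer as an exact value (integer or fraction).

E[X^3] = D^3[M](0) = 1/12

M_X(t) = ₁F₁(3; 8; t)
D^3[M](t) = ₁F₁(6; 11; t)/12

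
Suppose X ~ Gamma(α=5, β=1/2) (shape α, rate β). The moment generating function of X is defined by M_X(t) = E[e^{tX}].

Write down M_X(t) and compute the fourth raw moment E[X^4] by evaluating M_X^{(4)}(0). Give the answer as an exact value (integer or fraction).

E[X^4] = d^4M/dt^4 |_{t=0} = 26880

M_X(t) = 1/(32*(1/2 - t)^5)
dM/dt = 10/(64*t^6 - 192*t^5 + 240*t^4 - 160*t^3 + 60*t^2 - 12*t + 1)
d^2M/dt^2 = -120/(128*t^7 - 448*t^6 + 672*t^5 - 560*t^4 + 280*t^3 - 84*t^2 + 14*t - 1)
d^3M/dt^3 = 1680/(256*t^8 - 1024*t^7 + 1792*t^6 - 1792*t^5 + 1120*t^4 - 448*t^3 + 112*t^2 - 16*t + 1)
d^4M/dt^4 = -26880/(512*t^9 - 2304*t^8 + 4608*t^7 - 5376*t^6 + 4032*t^5 - 2016*t^4 + 672*t^3 - 144*t^2 + 18*t - 1)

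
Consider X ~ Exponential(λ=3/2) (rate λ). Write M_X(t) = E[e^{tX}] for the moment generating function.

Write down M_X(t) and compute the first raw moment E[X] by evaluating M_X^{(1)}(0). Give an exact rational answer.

M_X(t) = 3/(2*(3/2 - t))
D[M](t) = 6/(4*t^2 - 12*t + 9)

E[X] = D[M](0) = 2/3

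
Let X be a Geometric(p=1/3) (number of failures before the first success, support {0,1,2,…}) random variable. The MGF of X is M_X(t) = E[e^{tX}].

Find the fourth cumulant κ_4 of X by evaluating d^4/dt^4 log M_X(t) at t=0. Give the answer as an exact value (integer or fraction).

M_X(t) = 1/(3*(1 - 2*e^(t)/3))
K_X(t) = log M_X(t) = -log(1 - 2*e^(t)/3) - log(3)
D^4[K](t) = (24*e^(3*t) + 144*e^(2*t) + 54*e^(t))/(16*e^(4*t) - 96*e^(3*t) + 216*e^(2*t) - 216*e^(t) + 81)

κ_4 = D^4[K](0) = 222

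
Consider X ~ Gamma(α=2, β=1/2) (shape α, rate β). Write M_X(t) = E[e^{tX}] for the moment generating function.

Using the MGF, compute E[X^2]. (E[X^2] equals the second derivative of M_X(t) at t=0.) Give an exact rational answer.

M_X(t) = 1/(4*(1/2 - t)^2)
dM/dt = -4/(8*t^3 - 12*t^2 + 6*t - 1)
d^2M/dt^2 = 24/(16*t^4 - 32*t^3 + 24*t^2 - 8*t + 1)

E[X^2] = d^2M/dt^2 |_{t=0} = 24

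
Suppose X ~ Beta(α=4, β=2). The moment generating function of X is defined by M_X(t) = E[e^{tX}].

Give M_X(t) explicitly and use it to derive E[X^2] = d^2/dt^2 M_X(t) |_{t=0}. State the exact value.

M_X(t) = ₁F₁(4; 6; t)
M′(t) = 2*₁F₁(5; 7; t)/3
M′′(t) = 10*₁F₁(6; 8; t)/21

E[X^2] = M′′(0) = 10/21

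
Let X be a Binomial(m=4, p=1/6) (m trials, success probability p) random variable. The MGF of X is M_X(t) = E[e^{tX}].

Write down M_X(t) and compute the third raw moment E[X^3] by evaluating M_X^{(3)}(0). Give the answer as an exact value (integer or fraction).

M_X(t) = (e^(t)/6 + 5/6)^4
M^(3)(t) = 4*e^(4*t)/81 + 5*e^(3*t)/12 + 25*e^(2*t)/27 + 125*e^(t)/324

E[X^3] = M^(3)(0) = 16/9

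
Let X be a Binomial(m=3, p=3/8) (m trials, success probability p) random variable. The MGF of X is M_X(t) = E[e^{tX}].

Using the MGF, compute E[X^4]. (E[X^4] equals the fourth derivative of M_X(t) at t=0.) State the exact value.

M_X(t) = (3*e^(t)/8 + 5/8)^3
D^4[M](t) = 2187*e^(3*t)/512 + 135*e^(2*t)/32 + 225*e^(t)/512

E[X^4] = D^4[M](0) = 1143/128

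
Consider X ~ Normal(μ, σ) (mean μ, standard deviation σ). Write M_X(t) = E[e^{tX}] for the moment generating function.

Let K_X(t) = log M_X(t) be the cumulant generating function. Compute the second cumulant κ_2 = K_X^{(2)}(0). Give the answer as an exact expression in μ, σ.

κ_2 = d^2K/dt^2 |_{t=0} = σ^2

M_X(t) = e^(μ*t + σ^2*t^2/2)
K_X(t) = log M_X(t) = μ*t + σ^2*t^2/2
dK/dt = μ + σ^2*t
d^2K/dt^2 = σ^2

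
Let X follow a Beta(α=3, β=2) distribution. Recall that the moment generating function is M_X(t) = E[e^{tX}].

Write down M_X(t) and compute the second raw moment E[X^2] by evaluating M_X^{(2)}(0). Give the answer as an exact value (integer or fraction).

E[X^2] = M^(2)(0) = 2/5

M_X(t) = ₁F₁(3; 5; t)
M^(2)(t) = 2*₁F₁(5; 7; t)/5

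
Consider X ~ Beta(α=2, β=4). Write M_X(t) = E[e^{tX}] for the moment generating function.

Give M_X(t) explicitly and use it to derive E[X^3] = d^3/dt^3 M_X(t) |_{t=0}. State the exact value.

E[X^3] = D^3[M](0) = 1/14

M_X(t) = ₁F₁(2; 6; t)
D^3[M](t) = ₁F₁(5; 9; t)/14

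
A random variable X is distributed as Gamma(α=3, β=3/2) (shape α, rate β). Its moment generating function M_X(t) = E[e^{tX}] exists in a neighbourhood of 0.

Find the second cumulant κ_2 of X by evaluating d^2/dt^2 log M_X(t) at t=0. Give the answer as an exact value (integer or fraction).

κ_2 = d^2K/dt^2 |_{t=0} = 4/3

M_X(t) = 27/(8*(3/2 - t)^3)
K_X(t) = log M_X(t) = -3*log(3/2 - t) - 3*log(2) + 3*log(3)
dK/dt = -6/(2*t - 3)
d^2K/dt^2 = 12/(4*t^2 - 12*t + 9)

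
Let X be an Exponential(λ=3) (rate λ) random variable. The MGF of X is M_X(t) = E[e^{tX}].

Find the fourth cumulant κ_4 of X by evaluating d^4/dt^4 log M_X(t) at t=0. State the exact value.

κ_4 = K′′′′(0) = 2/27

M_X(t) = 3/(3 - t)
K_X(t) = log M_X(t) = -log(3 - t) + log(3)
K′(t) = -1/(t - 3)
K′′(t) = 1/(t^2 - 6*t + 9)
K′′′(t) = -2/(t^3 - 9*t^2 + 27*t - 27)
K′′′′(t) = 6/(t^4 - 12*t^3 + 54*t^2 - 108*t + 81)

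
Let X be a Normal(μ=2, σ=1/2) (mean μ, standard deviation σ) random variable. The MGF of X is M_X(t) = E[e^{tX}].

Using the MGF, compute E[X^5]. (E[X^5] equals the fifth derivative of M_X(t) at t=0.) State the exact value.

M_X(t) = e^(t^2/8 + 2*t)

E[X^5] = M^(5)(0) = 431/8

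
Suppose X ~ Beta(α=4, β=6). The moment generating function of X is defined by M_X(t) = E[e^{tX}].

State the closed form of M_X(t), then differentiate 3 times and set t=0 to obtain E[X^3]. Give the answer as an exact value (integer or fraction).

E[X^3] = D^3[M](0) = 1/11

M_X(t) = ₁F₁(4; 10; t)
D^3[M](t) = ₁F₁(7; 13; t)/11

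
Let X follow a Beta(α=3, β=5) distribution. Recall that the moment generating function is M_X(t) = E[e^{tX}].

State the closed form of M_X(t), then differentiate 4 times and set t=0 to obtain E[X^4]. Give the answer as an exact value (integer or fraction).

E[X^4] = D^4[M](0) = 1/22

M_X(t) = ₁F₁(3; 8; t)
D^4[M](t) = ₁F₁(7; 12; t)/22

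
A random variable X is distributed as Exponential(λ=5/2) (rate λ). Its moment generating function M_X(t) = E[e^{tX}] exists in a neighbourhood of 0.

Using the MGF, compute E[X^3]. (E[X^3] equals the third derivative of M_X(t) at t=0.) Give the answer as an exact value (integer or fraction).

E[X^3] = D^3[M](0) = 48/125

M_X(t) = 5/(2*(5/2 - t))
D^3[M](t) = 240/(16*t^4 - 160*t^3 + 600*t^2 - 1000*t + 625)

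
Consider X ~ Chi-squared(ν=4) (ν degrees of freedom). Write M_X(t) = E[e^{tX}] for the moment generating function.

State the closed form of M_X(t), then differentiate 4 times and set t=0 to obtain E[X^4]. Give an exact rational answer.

M_X(t) = (1 - 2*t)^(-2)
M′(t) = -4/(8*t^3 - 12*t^2 + 6*t - 1)
M′′(t) = 24/(16*t^4 - 32*t^3 + 24*t^2 - 8*t + 1)
M′′′(t) = -192/(32*t^5 - 80*t^4 + 80*t^3 - 40*t^2 + 10*t - 1)
M′′′′(t) = 1920/(64*t^6 - 192*t^5 + 240*t^4 - 160*t^3 + 60*t^2 - 12*t + 1)

E[X^4] = M′′′′(0) = 1920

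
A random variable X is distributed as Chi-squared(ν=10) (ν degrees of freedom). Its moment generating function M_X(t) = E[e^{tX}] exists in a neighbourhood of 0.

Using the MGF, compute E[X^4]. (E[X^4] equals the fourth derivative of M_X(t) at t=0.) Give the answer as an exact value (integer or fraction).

M_X(t) = (1 - 2*t)^(-5)
M^(4)(t) = -26880/(512*t^9 - 2304*t^8 + 4608*t^7 - 5376*t^6 + 4032*t^5 - 2016*t^4 + 672*t^3 - 144*t^2 + 18*t - 1)

E[X^4] = M^(4)(0) = 26880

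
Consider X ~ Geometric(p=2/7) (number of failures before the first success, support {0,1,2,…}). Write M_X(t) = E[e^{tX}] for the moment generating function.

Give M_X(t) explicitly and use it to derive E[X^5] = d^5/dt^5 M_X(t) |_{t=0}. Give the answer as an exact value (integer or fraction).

M_X(t) = 2/(7*(1 - 5*e^(t)/7))

E[X^5] = D^5[M](0) = 47255/2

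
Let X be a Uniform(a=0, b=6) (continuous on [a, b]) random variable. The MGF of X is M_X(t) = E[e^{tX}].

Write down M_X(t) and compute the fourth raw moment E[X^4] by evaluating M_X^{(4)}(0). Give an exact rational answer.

M_X(t) = (e^(6*t) - 1)/(6*t)
M′(t) = (6*t*e^(6*t) - e^(6*t) + 1)/(6*t^2)
M′′(t) = (18*t^2*e^(6*t) - 6*t*e^(6*t) + e^(6*t) - 1)/(3*t^3)
M′′′(t) = (36*t^3*e^(6*t) - 18*t^2*e^(6*t) + 6*t*e^(6*t) - e^(6*t) + 1)/t^4
M′′′′(t) = (216*t^4*e^(6*t) - 144*t^3*e^(6*t) + 72*t^2*e^(6*t) - 24*t*e^(6*t) + 4*e^(6*t) - 4)/t^5

E[X^4] = M′′′′(0) = 1296/5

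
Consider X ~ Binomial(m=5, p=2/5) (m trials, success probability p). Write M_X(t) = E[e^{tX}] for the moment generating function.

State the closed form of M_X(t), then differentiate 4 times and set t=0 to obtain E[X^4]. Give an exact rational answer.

M_X(t) = (2*e^(t)/5 + 3/5)^5
M^(4)(t) = 32*e^(5*t)/5 + 12288*e^(4*t)/625 + 11664*e^(3*t)/625 + 3456*e^(2*t)/625 + 162*e^(t)/625

E[X^4] = M^(4)(0) = 6314/125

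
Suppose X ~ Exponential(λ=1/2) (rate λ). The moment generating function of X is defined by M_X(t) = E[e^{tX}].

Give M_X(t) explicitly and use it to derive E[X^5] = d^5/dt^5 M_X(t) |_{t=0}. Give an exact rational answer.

E[X^5] = D^5[M](0) = 3840

M_X(t) = 1/(2*(1/2 - t))
D^5[M](t) = 3840/(64*t^6 - 192*t^5 + 240*t^4 - 160*t^3 + 60*t^2 - 12*t + 1)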